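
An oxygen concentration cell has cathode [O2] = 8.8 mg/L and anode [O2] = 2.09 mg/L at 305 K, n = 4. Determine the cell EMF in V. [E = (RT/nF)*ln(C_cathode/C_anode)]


Apply the Nernst concentration-cell relation: E = (RT/nF)*ln(C_cathode/C_anode)
RT/nF = 8.314*305/(4*96485) = 0.00657037 V
ln(8.8/2.09) = 1.43759
E = 0.00657037 * 1.43759 = 0.00945 V

0.00945 V


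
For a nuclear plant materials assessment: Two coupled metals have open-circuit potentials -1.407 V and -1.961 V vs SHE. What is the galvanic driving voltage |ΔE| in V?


Driving voltage is the absolute potential difference.
|ΔE| = |-1.407 − (-1.961)| = 0.554 V

0.554 V


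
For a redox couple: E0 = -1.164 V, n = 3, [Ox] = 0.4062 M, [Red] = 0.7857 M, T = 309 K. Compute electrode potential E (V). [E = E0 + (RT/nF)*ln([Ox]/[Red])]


Apply the Nernst equation: E = E0 + (RT/nF)*ln([Ox]/[Red])
Step 1: RT/nF = 8.314*309/(3*96485) = 0.00887539 V
Step 2: [Ox]/[Red] = 0.4062/0.7857 = 0.516991
Step 3: ln(0.516991) = -0.65973
Step 4: correction = 0.00887539 * -0.65973 = -0.0059 V
E = -1.164 + -0.0059 = -1.1699 V

-1.1699 V


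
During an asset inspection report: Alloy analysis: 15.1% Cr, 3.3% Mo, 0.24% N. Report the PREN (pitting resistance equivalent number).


Apply the PREN formula: PREN = Cr + 3.3*Mo + 16*N
PREN = 15.1 + 3.3*3.3 + 16*0.24
PREN = 15.1 + 10.89 + 3.84 = 29.83

29.83


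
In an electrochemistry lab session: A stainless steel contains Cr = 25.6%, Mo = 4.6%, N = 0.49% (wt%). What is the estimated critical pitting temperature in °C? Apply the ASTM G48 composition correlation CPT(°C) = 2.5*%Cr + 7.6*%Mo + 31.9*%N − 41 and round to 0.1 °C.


Apply the ASTM G48 empirical CPT estimate: CPT(°C) = 2.5*%Cr + 7.6*%Mo + 31.9*%N − 41
2.5*25.6 = 64; 7.6*4.6 = 34.96; 31.9*0.49 = 15.631
CPT = 64 + 34.96 + 15.631 − 41 = 73.591 °C
Rounded to 0.1 °C: CPT ≈ 73.6 °C

73.6 °C


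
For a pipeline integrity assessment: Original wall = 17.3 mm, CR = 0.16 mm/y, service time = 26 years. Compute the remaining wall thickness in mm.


Remaining wall = original − CR × time
t = 17.3 − 0.16*26 = 17.3 − 4.16 = 13.14 mm

13.14 mm


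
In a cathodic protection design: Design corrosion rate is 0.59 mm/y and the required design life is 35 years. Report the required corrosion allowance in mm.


Corrosion allowance = CR × design life
CA = 0.59 * 35 = 20.65 mm

20.65 mm


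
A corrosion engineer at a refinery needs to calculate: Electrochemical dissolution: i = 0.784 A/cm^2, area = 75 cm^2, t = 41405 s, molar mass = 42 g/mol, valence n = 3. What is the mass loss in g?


Apply Faraday's law: m = i*A*t*M / (n*F)
Total charge passed Q = i*A*t = 0.784*75*41405 = 2434614 C
m = Q*M/(n*F) = 2434614*42/(3*96485) = 353.263 g

353.263 g


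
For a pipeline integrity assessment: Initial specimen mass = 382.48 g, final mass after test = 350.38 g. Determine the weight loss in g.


Weight loss = initial − final
WL = 382.48 − 350.38 = 32.1 g

32.1 g


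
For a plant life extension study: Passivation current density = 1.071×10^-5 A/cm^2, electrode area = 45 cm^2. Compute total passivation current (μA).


I = i_pass * A, then convert A → μA (×10^6)
I = 1.071×10^-5 * 45 * 10^6 = 481.95 μA

481.95 μA


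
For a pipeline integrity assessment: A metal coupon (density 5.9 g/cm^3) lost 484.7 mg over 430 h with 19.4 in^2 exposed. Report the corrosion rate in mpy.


Apply the mpy weight-loss relation: CR = 534 * W / (D * A * T)
Numerator: 534 * 484.7 = 258829.8
Denominator: 5.9 * 19.4 * 430 = 49217.8
CR = 258829.8 / 49217.8 = 5.2589 mpy

5.2589 mpy


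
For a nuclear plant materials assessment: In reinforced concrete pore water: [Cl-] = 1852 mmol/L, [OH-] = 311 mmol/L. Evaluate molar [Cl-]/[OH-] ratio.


Threshold parameter = [Cl-] / [OH-] (molar basis; both in mmol/L, so units cancel)
Ratio = 1852 / 311 = 5.95

5.95


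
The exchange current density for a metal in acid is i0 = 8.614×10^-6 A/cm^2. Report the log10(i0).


i0 = 8.614×10^-6 A/cm^2
log10(i0) = -5.065

-5.065


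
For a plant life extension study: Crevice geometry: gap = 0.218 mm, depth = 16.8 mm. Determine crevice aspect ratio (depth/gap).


Aspect ratio = depth / gap
Ratio = 16.8 / 0.218 = 77.1

77.1


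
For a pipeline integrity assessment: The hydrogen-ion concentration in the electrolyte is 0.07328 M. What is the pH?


pH = −log10[H+]
pH = −log10(0.07328) = 1.14

1.14


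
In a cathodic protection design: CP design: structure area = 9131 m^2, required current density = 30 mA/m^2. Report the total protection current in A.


I = area * current density, then convert mA → A (÷1000)
I = 9131 * 30 / 1000 = 273.93 A

273.93 A


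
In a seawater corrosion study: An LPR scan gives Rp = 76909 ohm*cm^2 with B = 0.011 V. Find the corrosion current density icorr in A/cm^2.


Apply the Stern-Geary relation: icorr = B / Rp
icorr = 0.011 / 76909 = 1.43×10^-7 A/cm^2

1.43×10^-7 A/cm^2


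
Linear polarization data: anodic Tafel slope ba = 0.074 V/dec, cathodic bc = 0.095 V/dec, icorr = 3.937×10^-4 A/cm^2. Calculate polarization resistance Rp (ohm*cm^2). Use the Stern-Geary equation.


Apply the Stern-Geary equation: Rp = ba*bc / (2.303*icorr*(ba+bc))
ba*bc = 0.074*0.095 = 0.00703
ba+bc = 0.169; 2.303*icorr*(ba+bc) = 2.303*3.937×10^-4*0.169 = 1.532308×10^-4
Rp = 0.00703 / 1.532308×10^-4 = 45.88 ohm*cm^2

45.88 ohm*cm^2


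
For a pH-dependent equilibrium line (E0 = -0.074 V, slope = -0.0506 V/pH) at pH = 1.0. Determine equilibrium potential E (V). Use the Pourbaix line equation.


Apply the Pourbaix line equation: E = E0 + slope*pH
E = -0.074 + (-0.0506)*1.0 = -0.074 + (-0.0506) = -0.1246 V
Rounded to 4 decimal places: E = -0.1246 V

-0.1246 V


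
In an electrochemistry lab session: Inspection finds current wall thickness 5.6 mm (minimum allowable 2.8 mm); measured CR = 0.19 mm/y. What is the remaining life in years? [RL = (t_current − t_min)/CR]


Apply the remaining-life relation: RL = (t_current − t_min) / CR
RL = (5.6 − 2.8) / 0.19 = 2.8 / 0.19 = 14.7 years

14.7 years


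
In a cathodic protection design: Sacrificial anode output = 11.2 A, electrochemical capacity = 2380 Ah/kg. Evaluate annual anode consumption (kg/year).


Annual consumption = current * hours per year / capacity
Rate = 11.2 * 8760 / 2380 = 41.2 kg/year

41.2 kg/year


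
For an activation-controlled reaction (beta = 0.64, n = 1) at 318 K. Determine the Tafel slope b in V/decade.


Apply the Tafel slope relation: b = 2.303*R*T/(beta*n*F)
Numerator: 2.303 * 8.314 * 318 = 6088.79
Denominator: 0.64 * 1 * 96485 = 61750.4
b = 6088.79 / 61750.4 = 0.099 V/decade

0.099 V/decade


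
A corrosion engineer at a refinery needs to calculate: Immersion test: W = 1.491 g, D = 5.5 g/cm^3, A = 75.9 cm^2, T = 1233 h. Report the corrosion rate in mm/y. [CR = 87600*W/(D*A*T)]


Apply the mm/y weight-loss relation: CR = 87600 * W / (D * A * T)
Numerator: 87600 * 1.491 = 130611.6
Denominator: 5.5 * 75.9 * 1233 = 514715.85
CR = 130611.6 / 514715.85 = 0.253755 mm/y

0.253755 mm/y


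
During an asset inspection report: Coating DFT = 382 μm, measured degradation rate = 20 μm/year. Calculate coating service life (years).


Service life = thickness / degradation rate
Life = 382 / 20 = 19.1 years

19.1 years


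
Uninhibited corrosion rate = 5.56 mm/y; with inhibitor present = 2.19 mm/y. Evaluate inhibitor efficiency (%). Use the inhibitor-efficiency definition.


Apply the inhibitor-efficiency definition: IE = (CR_blank − CR_inh)/CR_blank × 100
IE = (5.56 − 2.19) / 5.56 × 100
IE = 3.37 / 5.56 × 100 = 60.6 %

60.6 %


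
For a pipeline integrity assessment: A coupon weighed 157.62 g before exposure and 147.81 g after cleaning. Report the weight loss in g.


Weight loss = initial − final
WL = 157.62 − 147.81 = 9.81 g

9.81 g


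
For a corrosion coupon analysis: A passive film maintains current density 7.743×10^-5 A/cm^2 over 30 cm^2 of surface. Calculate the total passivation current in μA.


I = i_pass * A, then convert A → μA (×10^6)
I = 7.743×10^-5 * 30 * 10^6 = 2322.9 μA

2322.9 μA


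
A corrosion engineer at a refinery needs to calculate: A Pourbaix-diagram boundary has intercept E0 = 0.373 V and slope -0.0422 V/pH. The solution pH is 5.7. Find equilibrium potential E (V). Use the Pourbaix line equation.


Apply the Pourbaix line equation: E = E0 + slope*pH
E = 0.373 + (-0.0422)*5.7 = 0.373 + (-0.24054) = 0.13246 V
Rounded to 4 decimal places: E = 0.1325 V

0.1325 V


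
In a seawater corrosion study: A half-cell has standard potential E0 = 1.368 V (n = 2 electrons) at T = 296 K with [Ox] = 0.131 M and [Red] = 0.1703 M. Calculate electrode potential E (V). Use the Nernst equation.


Apply the Nernst equation: E = E0 + (RT/nF)*ln([Ox]/[Red])
Step 1: RT/nF = 8.314*296/(2*96485) = 0.01275299 V
Step 2: [Ox]/[Red] = 0.131/0.1703 = 0.769231
Step 3: ln(0.769231) = -0.262364
Step 4: correction = 0.01275299 * -0.262364 = -0.003 V
E = 1.368 + -0.003 = 1.365 V

1.365 V


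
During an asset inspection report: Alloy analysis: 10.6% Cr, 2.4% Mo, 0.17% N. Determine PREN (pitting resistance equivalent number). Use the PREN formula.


Apply the PREN formula: PREN = Cr + 3.3*Mo + 16*N
PREN = 10.6 + 3.3*2.4 + 16*0.17
PREN = 10.6 + 7.92 + 2.72 = 21.24

21.24


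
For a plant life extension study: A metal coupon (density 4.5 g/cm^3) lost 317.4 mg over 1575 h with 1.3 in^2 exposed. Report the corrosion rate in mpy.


Apply the mpy weight-loss relation: CR = 534 * W / (D * A * T)
Numerator: 534 * 317.4 = 169491.6
Denominator: 4.5 * 1.3 * 1575 = 9213.75
CR = 169491.6 / 9213.75 = 18.39551 mpy

18.39551 mpy


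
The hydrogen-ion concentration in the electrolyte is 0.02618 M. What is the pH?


pH = −log10[H+]
pH = −log10(0.02618) = 1.58

1.58


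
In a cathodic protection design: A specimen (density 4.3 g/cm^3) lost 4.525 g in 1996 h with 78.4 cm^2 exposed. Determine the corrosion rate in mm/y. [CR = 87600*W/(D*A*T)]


Apply the mm/y weight-loss relation: CR = 87600 * W / (D * A * T)
Numerator: 87600 * 4.525 = 396390.0
Denominator: 4.3 * 78.4 * 1996 = 672891.52
CR = 396390.0 / 672891.52 = 0.58908 mm/y

0.58908 mm/y


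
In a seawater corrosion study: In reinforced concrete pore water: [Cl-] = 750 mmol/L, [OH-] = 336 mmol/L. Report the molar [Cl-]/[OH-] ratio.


Threshold parameter = [Cl-] / [OH-] (molar basis; both in mmol/L, so units cancel)
Ratio = 750 / 336 = 2.23

2.23


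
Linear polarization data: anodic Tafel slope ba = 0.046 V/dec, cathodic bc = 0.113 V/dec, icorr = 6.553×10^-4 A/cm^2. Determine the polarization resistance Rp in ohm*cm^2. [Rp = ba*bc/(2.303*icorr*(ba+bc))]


Apply the Stern-Geary equation: Rp = ba*bc / (2.303*icorr*(ba+bc))
ba*bc = 0.046*0.113 = 0.005198
ba+bc = 0.159; 2.303*icorr*(ba+bc) = 2.303*6.553×10^-4*0.159 = 2.3995579×10^-4
Rp = 0.005198 / 2.3995579×10^-4 = 21.7 ohm*cm^2

21.7 ohm*cm^2


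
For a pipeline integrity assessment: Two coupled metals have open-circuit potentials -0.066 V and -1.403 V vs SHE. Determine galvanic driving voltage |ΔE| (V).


Driving voltage is the absolute potential difference.
|ΔE| = |-0.066 − (-1.403)| = 1.337 V

1.337 V


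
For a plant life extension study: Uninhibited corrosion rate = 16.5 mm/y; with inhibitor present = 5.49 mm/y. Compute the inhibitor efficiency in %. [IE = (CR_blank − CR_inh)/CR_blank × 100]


Apply the inhibitor-efficiency definition: IE = (CR_blank − CR_inh)/CR_blank × 100
IE = (16.5 − 5.49) / 16.5 × 100
IE = 11.01 / 16.5 × 100 = 66.7 %

66.7 %


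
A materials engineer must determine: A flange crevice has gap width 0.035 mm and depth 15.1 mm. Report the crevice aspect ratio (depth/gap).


Aspect ratio = depth / gap
Ratio = 15.1 / 0.035 = 431.4

431.4


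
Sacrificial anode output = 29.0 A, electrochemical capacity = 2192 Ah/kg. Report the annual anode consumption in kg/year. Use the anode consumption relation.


Annual consumption = current * hours per year / capacity
Rate = 29.0 * 8760 / 2192 = 115.9 kg/year

115.9 kg/year


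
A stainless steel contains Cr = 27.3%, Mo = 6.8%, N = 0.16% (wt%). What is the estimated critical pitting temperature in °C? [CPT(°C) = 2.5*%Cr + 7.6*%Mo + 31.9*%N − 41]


Apply the ASTM G48 empirical CPT estimate: CPT(°C) = 2.5*%Cr + 7.6*%Mo + 31.9*%N − 41
2.5*27.3 = 68.25; 7.6*6.8 = 51.68; 31.9*0.16 = 5.104
CPT = 68.25 + 51.68 + 5.104 − 41 = 84.034 °C
Rounded to 0.1 °C: CPT ≈ 84.0 °C

84.0 °C


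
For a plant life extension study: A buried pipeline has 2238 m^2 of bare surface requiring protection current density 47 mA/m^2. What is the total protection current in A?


I = area * current density, then convert mA → A (÷1000)
I = 2238 * 47 / 1000 = 105.19 A

105.19 A


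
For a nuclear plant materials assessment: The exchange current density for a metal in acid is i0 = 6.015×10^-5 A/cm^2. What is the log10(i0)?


i0 = 6.015×10^-5 A/cm^2
log10(i0) = -4.221

-4.221


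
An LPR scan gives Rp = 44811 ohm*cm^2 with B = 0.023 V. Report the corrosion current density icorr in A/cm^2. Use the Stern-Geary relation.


Apply the Stern-Geary relation: icorr = B / Rp
icorr = 0.023 / 44811 = 5.133×10^-7 A/cm^2

5.133×10^-7 A/cm^2


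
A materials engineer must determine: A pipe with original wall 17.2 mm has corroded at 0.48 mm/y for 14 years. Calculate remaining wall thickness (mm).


Remaining wall = original − CR × time
t = 17.2 − 0.48*14 = 17.2 − 6.72 = 10.48 mm

10.48 mm


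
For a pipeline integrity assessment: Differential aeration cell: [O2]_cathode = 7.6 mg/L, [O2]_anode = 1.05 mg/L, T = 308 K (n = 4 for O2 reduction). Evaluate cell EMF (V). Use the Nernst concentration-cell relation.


Apply the Nernst concentration-cell relation: E = (RT/nF)*ln(C_cathode/C_anode)
RT/nF = 8.314*308/(4*96485) = 0.006635 V
ln(7.6/1.05) = 1.97936
E = 0.006635 * 1.97936 = 0.01313 V

0.01313 V


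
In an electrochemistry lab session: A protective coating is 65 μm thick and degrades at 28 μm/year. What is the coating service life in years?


Service life = thickness / degradation rate
Life = 65 / 28 = 2.3 years

2.3 years


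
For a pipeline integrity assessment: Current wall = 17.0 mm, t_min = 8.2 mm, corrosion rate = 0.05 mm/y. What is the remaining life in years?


Apply the remaining-life relation: RL = (t_current − t_min) / CR
RL = (17.0 − 8.2) / 0.05 = 8.8 / 0.05 = 176.0 years

176.0 years


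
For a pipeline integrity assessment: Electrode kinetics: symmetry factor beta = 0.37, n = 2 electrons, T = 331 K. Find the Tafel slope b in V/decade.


Apply the Tafel slope relation: b = 2.303*R*T/(beta*n*F)
Numerator: 2.303 * 8.314 * 331 = 6337.7
Denominator: 0.37 * 2 * 96485 = 71398.9
b = 6337.7 / 71398.9 = 0.0888 V/decade

0.0888 V/decade


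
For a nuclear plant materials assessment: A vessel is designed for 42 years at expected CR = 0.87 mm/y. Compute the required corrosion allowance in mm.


Corrosion allowance = CR × design life
CA = 0.87 * 42 = 36.54 mm

36.54 mm


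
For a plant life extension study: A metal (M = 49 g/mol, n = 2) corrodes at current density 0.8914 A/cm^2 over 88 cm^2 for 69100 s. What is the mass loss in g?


Apply Faraday's law: m = i*A*t*M / (n*F)
Total charge passed Q = i*A*t = 0.8914*88*69100 = 5420425.12 C
m = Q*M/(n*F) = 5420425.12*49/(2*96485) = 1376.384 g

1376.384 g


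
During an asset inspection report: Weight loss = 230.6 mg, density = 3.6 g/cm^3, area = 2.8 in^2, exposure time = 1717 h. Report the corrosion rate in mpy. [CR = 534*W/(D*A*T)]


Apply the mpy weight-loss relation: CR = 534 * W / (D * A * T)
Numerator: 534 * 230.6 = 123140.4
Denominator: 3.6 * 2.8 * 1717 = 17307.36
CR = 123140.4 / 17307.36 = 7.115 mpy

7.115 mpy


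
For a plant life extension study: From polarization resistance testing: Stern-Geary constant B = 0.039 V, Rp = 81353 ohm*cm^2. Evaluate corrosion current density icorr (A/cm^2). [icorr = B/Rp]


Apply the Stern-Geary relation: icorr = B / Rp
icorr = 0.039 / 81353 = 4.794×10^-7 A/cm^2

4.794×10^-7 A/cm^2


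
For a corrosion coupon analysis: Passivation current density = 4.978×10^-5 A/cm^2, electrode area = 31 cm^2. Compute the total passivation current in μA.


I = i_pass * A, then convert A → μA (×10^6)
I = 4.978×10^-5 * 31 * 10^6 = 1543.18 μA

1543.18 μA


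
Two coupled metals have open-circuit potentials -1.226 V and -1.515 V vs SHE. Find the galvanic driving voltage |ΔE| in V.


Driving voltage is the absolute potential difference.
|ΔE| = |-1.226 − (-1.515)| = 0.289 V

0.289 V


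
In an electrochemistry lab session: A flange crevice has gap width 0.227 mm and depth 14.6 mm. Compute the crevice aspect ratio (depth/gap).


Aspect ratio = depth / gap
Ratio = 14.6 / 0.227 = 64.3

64.3


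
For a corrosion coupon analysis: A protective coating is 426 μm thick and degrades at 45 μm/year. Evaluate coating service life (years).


Service life = thickness / degradation rate
Life = 426 / 45 = 9.5 years

9.5 years


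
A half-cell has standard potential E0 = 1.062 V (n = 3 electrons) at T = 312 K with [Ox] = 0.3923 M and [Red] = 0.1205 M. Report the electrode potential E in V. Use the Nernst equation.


Apply the Nernst equation: E = E0 + (RT/nF)*ln([Ox]/[Red])
Step 1: RT/nF = 8.314*312/(3*96485) = 0.00896156 V
Step 2: [Ox]/[Red] = 0.3923/0.1205 = 3.255602
Step 3: ln(3.255602) = 1.180377
Step 4: correction = 0.00896156 * 1.180377 = 0.0106 V
E = 1.062 + 0.0106 = 1.0726 V

1.0726 V


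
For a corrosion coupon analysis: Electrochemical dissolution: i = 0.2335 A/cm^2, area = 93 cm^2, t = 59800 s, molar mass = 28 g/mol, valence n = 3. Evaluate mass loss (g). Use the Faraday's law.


Apply Faraday's law: m = i*A*t*M / (n*F)
Total charge passed Q = i*A*t = 0.2335*93*59800 = 1298586.9 C
m = Q*M/(n*F) = 1298586.9*28/(3*96485) = 125.61688 g

125.61688 g


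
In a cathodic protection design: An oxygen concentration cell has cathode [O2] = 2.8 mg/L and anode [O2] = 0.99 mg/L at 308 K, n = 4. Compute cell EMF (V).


Apply the Nernst concentration-cell relation: E = (RT/nF)*ln(C_cathode/C_anode)
RT/nF = 8.314*308/(4*96485) = 0.006635 V
ln(2.8/0.99) = 1.03967
E = 0.006635 * 1.03967 = 0.0069 V

0.0069 V


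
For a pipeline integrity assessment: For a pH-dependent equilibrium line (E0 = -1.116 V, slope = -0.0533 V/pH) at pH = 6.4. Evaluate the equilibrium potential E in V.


Apply the Pourbaix line equation: E = E0 + slope*pH
E = -1.116 + (-0.0533)*6.4 = -1.116 + (-0.34112) = -1.45712 V
Rounded to 3 decimal places: E = -1.457 V

-1.457 V


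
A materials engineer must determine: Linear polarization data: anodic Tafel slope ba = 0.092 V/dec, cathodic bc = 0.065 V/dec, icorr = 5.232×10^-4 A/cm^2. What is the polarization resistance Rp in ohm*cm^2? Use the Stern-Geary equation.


Apply the Stern-Geary equation: Rp = ba*bc / (2.303*icorr*(ba+bc))
ba*bc = 0.092*0.065 = 0.00598
ba+bc = 0.157; 2.303*icorr*(ba+bc) = 2.303*5.232×10^-4*0.157 = 1.8917395×10^-4
Rp = 0.00598 / 1.8917395×10^-4 = 31.61 ohm*cm^2

31.61 ohm*cm^2


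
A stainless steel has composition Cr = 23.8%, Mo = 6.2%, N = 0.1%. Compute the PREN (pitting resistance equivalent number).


Apply the PREN formula: PREN = Cr + 3.3*Mo + 16*N
PREN = 23.8 + 3.3*6.2 + 16*0.1
PREN = 23.8 + 20.46 + 1.6 = 45.86

45.86


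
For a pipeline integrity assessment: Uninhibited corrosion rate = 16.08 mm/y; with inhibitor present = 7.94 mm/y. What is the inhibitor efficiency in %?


Apply the inhibitor-efficiency definition: IE = (CR_blank − CR_inh)/CR_blank × 100
IE = (16.08 − 7.94) / 16.08 × 100
IE = 8.14 / 16.08 × 100 = 50.6 %

50.6 %


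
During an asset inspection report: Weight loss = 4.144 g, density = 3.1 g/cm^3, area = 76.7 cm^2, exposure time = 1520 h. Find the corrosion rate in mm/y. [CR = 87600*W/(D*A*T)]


Apply the mm/y weight-loss relation: CR = 87600 * W / (D * A * T)
Numerator: 87600 * 4.144 = 363014.4
Denominator: 3.1 * 76.7 * 1520 = 361410.4
CR = 363014.4 / 361410.4 = 1.00444 mm/y

1.00444 mm/y


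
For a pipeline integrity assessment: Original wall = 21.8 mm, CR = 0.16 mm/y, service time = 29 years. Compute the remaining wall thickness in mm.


Remaining wall = original − CR × time
t = 21.8 − 0.16*29 = 21.8 − 4.64 = 17.16 mm

17.16 mm


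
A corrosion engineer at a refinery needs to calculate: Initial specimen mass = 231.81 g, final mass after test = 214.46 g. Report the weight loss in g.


Weight loss = initial − final
WL = 231.81 − 214.46 = 17.35 g

17.35 g


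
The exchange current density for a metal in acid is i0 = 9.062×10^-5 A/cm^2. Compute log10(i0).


i0 = 9.062×10^-5 A/cm^2
log10(i0) = -4.043

-4.043


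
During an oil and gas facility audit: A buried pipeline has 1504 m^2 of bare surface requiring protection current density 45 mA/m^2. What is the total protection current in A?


I = area * current density, then convert mA → A (÷1000)
I = 1504 * 45 / 1000 = 67.68 A

67.68 A


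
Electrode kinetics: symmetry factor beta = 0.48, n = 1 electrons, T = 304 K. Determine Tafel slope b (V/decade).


Apply the Tafel slope relation: b = 2.303*R*T/(beta*n*F)
Numerator: 2.303 * 8.314 * 304 = 5820.73
Denominator: 0.48 * 1 * 96485 = 46312.8
b = 5820.73 / 46312.8 = 0.1257 V/decade

0.1257 V/decade


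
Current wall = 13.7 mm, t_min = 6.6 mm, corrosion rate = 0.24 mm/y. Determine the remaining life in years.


Apply the remaining-life relation: RL = (t_current − t_min) / CR
RL = (13.7 − 6.6) / 0.24 = 7.1 / 0.24 = 29.6 years

29.6 years


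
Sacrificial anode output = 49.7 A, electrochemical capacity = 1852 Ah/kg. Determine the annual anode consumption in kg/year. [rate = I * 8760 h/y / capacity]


Annual consumption = current * hours per year / capacity
Rate = 49.7 * 8760 / 1852 = 235.1 kg/year

235.1 kg/year


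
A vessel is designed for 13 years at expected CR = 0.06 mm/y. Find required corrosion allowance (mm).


Corrosion allowance = CR × design life
CA = 0.06 * 13 = 0.78 mm

0.78 mm


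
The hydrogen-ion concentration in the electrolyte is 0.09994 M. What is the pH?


pH = −log10[H+]
pH = −log10(0.09994) = 1.0

1.0


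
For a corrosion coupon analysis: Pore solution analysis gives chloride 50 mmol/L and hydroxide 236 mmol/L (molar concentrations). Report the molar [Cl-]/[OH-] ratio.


Threshold parameter = [Cl-] / [OH-] (molar basis; both in mmol/L, so units cancel)
Ratio = 50 / 236 = 0.21

0.21


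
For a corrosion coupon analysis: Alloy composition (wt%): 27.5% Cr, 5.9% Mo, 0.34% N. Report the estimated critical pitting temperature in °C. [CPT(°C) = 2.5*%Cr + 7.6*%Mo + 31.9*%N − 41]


Apply the ASTM G48 empirical CPT estimate: CPT(°C) = 2.5*%Cr + 7.6*%Mo + 31.9*%N − 41
2.5*27.5 = 68.75; 7.6*5.9 = 44.84; 31.9*0.34 = 10.846
CPT = 68.75 + 44.84 + 10.846 − 41 = 83.436 °C
Rounded to 0.1 °C: CPT ≈ 83.4 °C

83.4 °C


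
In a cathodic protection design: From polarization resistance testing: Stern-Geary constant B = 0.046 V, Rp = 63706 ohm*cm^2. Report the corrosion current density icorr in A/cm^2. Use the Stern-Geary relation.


Apply the Stern-Geary relation: icorr = B / Rp
icorr = 0.046 / 63706 = 7.221×10^-7 A/cm^2

7.221×10^-7 A/cm^2


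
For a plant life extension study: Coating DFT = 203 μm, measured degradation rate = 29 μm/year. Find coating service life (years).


Service life = thickness / degradation rate
Life = 203 / 29 = 7.0 years

7.0 years


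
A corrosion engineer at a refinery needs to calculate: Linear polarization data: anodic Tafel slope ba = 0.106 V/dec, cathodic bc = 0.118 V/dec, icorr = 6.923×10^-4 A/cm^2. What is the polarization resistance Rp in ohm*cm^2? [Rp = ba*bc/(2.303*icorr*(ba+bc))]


Apply the Stern-Geary equation: Rp = ba*bc / (2.303*icorr*(ba+bc))
ba*bc = 0.106*0.118 = 0.012508
ba+bc = 0.224; 2.303*icorr*(ba+bc) = 2.303*6.923×10^-4*0.224 = 3.5713819×10^-4
Rp = 0.012508 / 3.5713819×10^-4 = 35.0 ohm*cm^2

35.0 ohm*cm^2


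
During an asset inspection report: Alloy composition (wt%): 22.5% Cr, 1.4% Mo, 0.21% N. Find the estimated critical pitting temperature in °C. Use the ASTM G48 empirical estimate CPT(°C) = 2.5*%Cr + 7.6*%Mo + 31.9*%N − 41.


Apply the ASTM G48 empirical CPT estimate: CPT(°C) = 2.5*%Cr + 7.6*%Mo + 31.9*%N − 41
2.5*22.5 = 56.25; 7.6*1.4 = 10.64; 31.9*0.21 = 6.699
CPT = 56.25 + 10.64 + 6.699 − 41 = 32.589 °C
Rounded to 0.1 °C: CPT ≈ 32.6 °C

32.6 °C


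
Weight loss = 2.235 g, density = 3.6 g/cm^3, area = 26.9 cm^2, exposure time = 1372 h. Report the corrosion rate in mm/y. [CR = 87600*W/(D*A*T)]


Apply the mm/y weight-loss relation: CR = 87600 * W / (D * A * T)
Numerator: 87600 * 2.235 = 195786.0
Denominator: 3.6 * 26.9 * 1372 = 132864.48
CR = 195786.0 / 132864.48 = 1.473577 mm/y

1.473577 mm/y


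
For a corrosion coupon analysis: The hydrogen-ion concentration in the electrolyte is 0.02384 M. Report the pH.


pH = −log10[H+]
pH = −log10(0.02384) = 1.62

1.62


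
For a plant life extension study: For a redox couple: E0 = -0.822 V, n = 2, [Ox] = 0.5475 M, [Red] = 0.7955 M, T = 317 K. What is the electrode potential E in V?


Apply the Nernst equation: E = E0 + (RT/nF)*ln([Ox]/[Red])
Step 1: RT/nF = 8.314*317/(2*96485) = 0.01365776 V
Step 2: [Ox]/[Red] = 0.5475/0.7955 = 0.688246
Step 3: ln(0.688246) = -0.373609
Step 4: correction = 0.01365776 * -0.373609 = -0.0051 V
E = -0.822 + -0.0051 = -0.8271 V

-0.8271 V


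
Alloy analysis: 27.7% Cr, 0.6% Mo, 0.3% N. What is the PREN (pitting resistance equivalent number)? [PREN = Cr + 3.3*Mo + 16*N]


Apply the PREN formula: PREN = Cr + 3.3*Mo + 16*N
PREN = 27.7 + 3.3*0.6 + 16*0.3
PREN = 27.7 + 1.98 + 4.8 = 34.48

34.48


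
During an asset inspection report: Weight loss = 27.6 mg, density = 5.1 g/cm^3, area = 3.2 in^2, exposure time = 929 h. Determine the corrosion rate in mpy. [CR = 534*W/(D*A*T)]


Apply the mpy weight-loss relation: CR = 534 * W / (D * A * T)
Numerator: 534 * 27.6 = 14738.4
Denominator: 5.1 * 3.2 * 929 = 15161.28
CR = 14738.4 / 15161.28 = 0.97211 mpy

0.97211 mpy


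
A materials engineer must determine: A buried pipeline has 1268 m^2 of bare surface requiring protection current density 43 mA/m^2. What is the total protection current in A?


I = area * current density, then convert mA → A (÷1000)
I = 1268 * 43 / 1000 = 54.52 A

54.52 A


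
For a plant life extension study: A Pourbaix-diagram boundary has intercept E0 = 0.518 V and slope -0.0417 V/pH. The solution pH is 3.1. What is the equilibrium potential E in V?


Apply the Pourbaix line equation: E = E0 + slope*pH
E = 0.518 + (-0.0417)*3.1 = 0.518 + (-0.12927) = 0.38873 V
Rounded to 3 decimal places: E = 0.389 V

0.389 V


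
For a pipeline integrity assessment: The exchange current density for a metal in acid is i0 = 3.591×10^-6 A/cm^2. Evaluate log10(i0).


i0 = 3.591×10^-6 A/cm^2
log10(i0) = -5.445

-5.445


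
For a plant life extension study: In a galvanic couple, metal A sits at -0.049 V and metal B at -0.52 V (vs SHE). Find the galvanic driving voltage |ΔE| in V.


Driving voltage is the absolute potential difference.
|ΔE| = |-0.049 − (-0.52)| = 0.471 V

0.471 V


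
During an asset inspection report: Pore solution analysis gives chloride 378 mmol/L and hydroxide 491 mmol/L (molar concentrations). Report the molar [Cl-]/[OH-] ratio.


Threshold parameter = [Cl-] / [OH-] (molar basis; both in mmol/L, so units cancel)
Ratio = 378 / 491 = 0.77

0.77


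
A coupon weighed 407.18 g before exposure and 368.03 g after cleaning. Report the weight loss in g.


Weight loss = initial − final
WL = 407.18 − 368.03 = 39.15 g

39.15 g


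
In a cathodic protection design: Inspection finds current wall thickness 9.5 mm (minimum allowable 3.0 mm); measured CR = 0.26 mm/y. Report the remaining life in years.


Apply the remaining-life relation: RL = (t_current − t_min) / CR
RL = (9.5 − 3.0) / 0.26 = 6.5 / 0.26 = 25.0 years

25.0 years


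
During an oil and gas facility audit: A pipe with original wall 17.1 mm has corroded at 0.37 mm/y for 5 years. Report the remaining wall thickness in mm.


Remaining wall = original − CR × time
t = 17.1 − 0.37*5 = 17.1 − 1.85 = 15.25 mm

15.25 mm


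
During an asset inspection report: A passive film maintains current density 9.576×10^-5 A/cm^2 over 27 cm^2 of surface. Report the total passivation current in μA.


I = i_pass * A, then convert A → μA (×10^6)
I = 9.576×10^-5 * 27 * 10^6 = 2585.52 μA

2585.52 μA


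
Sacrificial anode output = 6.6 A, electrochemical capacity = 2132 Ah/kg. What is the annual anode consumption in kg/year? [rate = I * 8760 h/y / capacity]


Annual consumption = current * hours per year / capacity
Rate = 6.6 * 8760 / 2132 = 27.1 kg/year

27.1 kg/year


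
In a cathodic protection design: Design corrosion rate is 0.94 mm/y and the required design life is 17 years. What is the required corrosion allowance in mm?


Corrosion allowance = CR × design life
CA = 0.94 * 17 = 15.98 mm

15.98 mm


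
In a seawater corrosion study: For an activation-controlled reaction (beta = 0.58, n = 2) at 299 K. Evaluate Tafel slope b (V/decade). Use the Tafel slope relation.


Apply the Tafel slope relation: b = 2.303*R*T/(beta*n*F)
Numerator: 2.303 * 8.314 * 299 = 5725.0
Denominator: 0.58 * 2 * 96485 = 111922.6
b = 5725.0 / 111922.6 = 0.0512 V/decade

0.0512 V/decade


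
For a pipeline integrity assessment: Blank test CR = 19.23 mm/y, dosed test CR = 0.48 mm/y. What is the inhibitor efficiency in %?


Apply the inhibitor-efficiency definition: IE = (CR_blank − CR_inh)/CR_blank × 100
IE = (19.23 − 0.48) / 19.23 × 100
IE = 18.75 / 19.23 × 100 = 97.5 %

97.5 %


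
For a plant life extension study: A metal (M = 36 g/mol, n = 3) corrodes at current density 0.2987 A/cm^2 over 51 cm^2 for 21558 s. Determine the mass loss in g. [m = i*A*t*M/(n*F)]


Apply Faraday's law: m = i*A*t*M / (n*F)
Total charge passed Q = i*A*t = 0.2987*51*21558 = 328408.1046 C
m = Q*M/(n*F) = 328408.1046*36/(3*96485) = 40.84466 g

40.84466 g


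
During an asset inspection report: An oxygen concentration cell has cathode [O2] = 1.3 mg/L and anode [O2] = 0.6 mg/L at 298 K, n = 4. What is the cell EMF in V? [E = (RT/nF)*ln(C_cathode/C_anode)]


Apply the Nernst concentration-cell relation: E = (RT/nF)*ln(C_cathode/C_anode)
RT/nF = 8.314*298/(4*96485) = 0.00641958 V
ln(1.3/0.6) = 0.77319
E = 0.00641958 * 0.77319 = 0.00496 V

0.00496 V


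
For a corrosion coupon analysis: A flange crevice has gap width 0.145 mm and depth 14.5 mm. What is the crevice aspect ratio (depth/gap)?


Aspect ratio = depth / gap
Ratio = 14.5 / 0.145 = 100.0

100.0


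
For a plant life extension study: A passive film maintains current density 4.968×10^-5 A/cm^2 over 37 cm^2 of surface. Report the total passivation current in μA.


I = i_pass * A, then convert A → μA (×10^6)
I = 4.968×10^-5 * 37 * 10^6 = 1838.16 μA

1838.16 μA


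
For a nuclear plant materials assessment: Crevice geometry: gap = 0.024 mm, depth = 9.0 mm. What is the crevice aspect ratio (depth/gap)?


Aspect ratio = depth / gap
Ratio = 9.0 / 0.024 = 375.0

375.0


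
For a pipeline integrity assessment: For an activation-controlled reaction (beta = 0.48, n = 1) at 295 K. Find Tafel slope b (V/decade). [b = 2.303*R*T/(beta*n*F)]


Apply the Tafel slope relation: b = 2.303*R*T/(beta*n*F)
Numerator: 2.303 * 8.314 * 295 = 5648.41
Denominator: 0.48 * 1 * 96485 = 46312.8
b = 5648.41 / 46312.8 = 0.122 V/decade

0.122 V/decade


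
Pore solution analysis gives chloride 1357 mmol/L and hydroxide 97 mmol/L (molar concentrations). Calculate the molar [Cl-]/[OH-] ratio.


Threshold parameter = [Cl-] / [OH-] (molar basis; both in mmol/L, so units cancel)
Ratio = 1357 / 97 = 13.99

13.99


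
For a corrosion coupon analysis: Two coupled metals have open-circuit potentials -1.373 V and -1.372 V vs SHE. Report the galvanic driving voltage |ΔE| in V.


Driving voltage is the absolute potential difference.
|ΔE| = |-1.373 − (-1.372)| = 0.001 V

0.001 V


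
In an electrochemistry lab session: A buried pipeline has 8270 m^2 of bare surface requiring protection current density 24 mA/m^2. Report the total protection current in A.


I = area * current density, then convert mA → A (÷1000)
I = 8270 * 24 / 1000 = 198.48 A

198.48 A


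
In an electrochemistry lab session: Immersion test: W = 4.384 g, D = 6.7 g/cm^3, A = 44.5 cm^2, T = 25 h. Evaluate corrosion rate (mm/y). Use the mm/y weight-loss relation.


Apply the mm/y weight-loss relation: CR = 87600 * W / (D * A * T)
Numerator: 87600 * 4.384 = 384038.4
Denominator: 6.7 * 44.5 * 25 = 7453.75
CR = 384038.4 / 7453.75 = 51.52284 mm/y

51.52284 mm/y


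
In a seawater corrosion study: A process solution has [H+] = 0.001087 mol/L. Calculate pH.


pH = −log10[H+]
pH = −log10(0.001087) = 2.96

2.96


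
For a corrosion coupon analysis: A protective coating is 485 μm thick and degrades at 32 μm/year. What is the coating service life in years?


Service life = thickness / degradation rate
Life = 485 / 32 = 15.2 years

15.2 years


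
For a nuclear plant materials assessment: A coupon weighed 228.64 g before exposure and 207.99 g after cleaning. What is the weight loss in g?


Weight loss = initial − final
WL = 228.64 − 207.99 = 20.65 g

20.65 g


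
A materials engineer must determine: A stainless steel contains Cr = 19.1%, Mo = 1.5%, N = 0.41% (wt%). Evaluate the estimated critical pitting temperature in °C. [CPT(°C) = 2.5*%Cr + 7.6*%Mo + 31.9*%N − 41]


Apply the ASTM G48 empirical CPT estimate: CPT(°C) = 2.5*%Cr + 7.6*%Mo + 31.9*%N − 41
2.5*19.1 = 47.75; 7.6*1.5 = 11.4; 31.9*0.41 = 13.079
CPT = 47.75 + 11.4 + 13.079 − 41 = 31.229 °C
Rounded to 0.1 °C: CPT ≈ 31.2 °C

31.2 °C


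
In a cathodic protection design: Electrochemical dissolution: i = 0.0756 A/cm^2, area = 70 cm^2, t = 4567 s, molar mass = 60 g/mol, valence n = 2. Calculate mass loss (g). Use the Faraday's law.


Apply Faraday's law: m = i*A*t*M / (n*F)
Total charge passed Q = i*A*t = 0.0756*70*4567 = 24168.564 C
m = Q*M/(n*F) = 24168.564*60/(2*96485) = 7.51471 g

7.51471 g


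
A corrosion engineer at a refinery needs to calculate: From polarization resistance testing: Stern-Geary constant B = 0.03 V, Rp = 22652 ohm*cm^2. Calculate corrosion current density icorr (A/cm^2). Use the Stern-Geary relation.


Apply the Stern-Geary relation: icorr = B / Rp
icorr = 0.03 / 22652 = 1.324×10^-6 A/cm^2

1.324×10^-6 A/cm^2


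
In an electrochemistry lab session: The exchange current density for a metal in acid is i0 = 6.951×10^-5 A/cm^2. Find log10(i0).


i0 = 6.951×10^-5 A/cm^2
log10(i0) = -4.158

-4.158


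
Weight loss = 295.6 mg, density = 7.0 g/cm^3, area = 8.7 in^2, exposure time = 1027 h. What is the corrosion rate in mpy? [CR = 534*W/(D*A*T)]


Apply the mpy weight-loss relation: CR = 534 * W / (D * A * T)
Numerator: 534 * 295.6 = 157850.4
Denominator: 7.0 * 8.7 * 1027 = 62544.3
CR = 157850.4 / 62544.3 = 2.52382 mpy

2.52382 mpy


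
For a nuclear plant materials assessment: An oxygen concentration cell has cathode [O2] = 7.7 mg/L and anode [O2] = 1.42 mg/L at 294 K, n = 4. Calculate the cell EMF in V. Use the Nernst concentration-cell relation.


Apply the Nernst concentration-cell relation: E = (RT/nF)*ln(C_cathode/C_anode)
RT/nF = 8.314*294/(4*96485) = 0.00633341 V
ln(7.7/1.42) = 1.69056
E = 0.00633341 * 1.69056 = 0.01071 V

0.01071 V


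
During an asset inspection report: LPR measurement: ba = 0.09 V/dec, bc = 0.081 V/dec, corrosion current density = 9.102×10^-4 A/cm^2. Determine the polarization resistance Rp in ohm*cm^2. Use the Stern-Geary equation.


Apply the Stern-Geary equation: Rp = ba*bc / (2.303*icorr*(ba+bc))
ba*bc = 0.09*0.081 = 0.00729
ba+bc = 0.171; 2.303*icorr*(ba+bc) = 2.303*9.102×10^-4*0.171 = 3.5844859×10^-4
Rp = 0.00729 / 3.5844859×10^-4 = 20.3 ohm*cm^2

20.3 ohm*cm^2


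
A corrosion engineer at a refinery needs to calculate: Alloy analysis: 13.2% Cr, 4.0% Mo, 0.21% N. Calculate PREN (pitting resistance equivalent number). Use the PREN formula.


Apply the PREN formula: PREN = Cr + 3.3*Mo + 16*N
PREN = 13.2 + 3.3*4.0 + 16*0.21
PREN = 13.2 + 13.2 + 3.36 = 29.76

29.76


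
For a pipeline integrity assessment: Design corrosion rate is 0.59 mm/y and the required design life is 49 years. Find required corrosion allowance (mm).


Corrosion allowance = CR × design life
CA = 0.59 * 49 = 28.91 mm

28.91 mm


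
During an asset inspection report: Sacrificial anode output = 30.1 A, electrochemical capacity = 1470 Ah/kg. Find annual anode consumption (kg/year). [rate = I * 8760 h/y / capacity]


Annual consumption = current * hours per year / capacity
Rate = 30.1 * 8760 / 1470 = 179.4 kg/year

179.4 kg/year


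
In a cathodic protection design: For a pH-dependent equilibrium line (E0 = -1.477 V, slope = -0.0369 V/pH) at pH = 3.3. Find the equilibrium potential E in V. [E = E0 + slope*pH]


Apply the Pourbaix line equation: E = E0 + slope*pH
E = -1.477 + (-0.0369)*3.3 = -1.477 + (-0.12177) = -1.59877 V
Rounded to 3 decimal places: E = -1.599 V

-1.599 V


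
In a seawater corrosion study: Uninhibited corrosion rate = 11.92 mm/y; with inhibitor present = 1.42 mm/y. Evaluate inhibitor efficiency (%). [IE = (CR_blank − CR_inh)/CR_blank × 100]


Apply the inhibitor-efficiency definition: IE = (CR_blank − CR_inh)/CR_blank × 100
IE = (11.92 − 1.42) / 11.92 × 100
IE = 10.5 / 11.92 × 100 = 88.1 %

88.1 %


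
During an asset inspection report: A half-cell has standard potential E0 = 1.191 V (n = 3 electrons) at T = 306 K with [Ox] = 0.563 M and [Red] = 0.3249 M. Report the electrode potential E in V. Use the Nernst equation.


Apply the Nernst equation: E = E0 + (RT/nF)*ln([Ox]/[Red])
Step 1: RT/nF = 8.314*306/(3*96485) = 0.00878922 V
Step 2: [Ox]/[Red] = 0.563/0.3249 = 1.732841
Step 3: ln(1.732841) = 0.549762
Step 4: correction = 0.00878922 * 0.549762 = 0.005 V
E = 1.191 + 0.005 = 1.196 V

1.196 V


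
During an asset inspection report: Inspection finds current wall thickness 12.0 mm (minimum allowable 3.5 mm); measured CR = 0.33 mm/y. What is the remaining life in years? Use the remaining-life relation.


Apply the remaining-life relation: RL = (t_current − t_min) / CR
RL = (12.0 − 3.5) / 0.33 = 8.5 / 0.33 = 25.8 years

25.8 years


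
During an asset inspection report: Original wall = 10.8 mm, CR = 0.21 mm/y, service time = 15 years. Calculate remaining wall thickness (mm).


Remaining wall = original − CR × time
t = 10.8 − 0.21*15 = 10.8 − 3.15 = 7.65 mm

7.65 mm


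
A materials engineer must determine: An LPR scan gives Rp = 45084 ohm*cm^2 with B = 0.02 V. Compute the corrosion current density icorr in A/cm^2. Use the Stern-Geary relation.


Apply the Stern-Geary relation: icorr = B / Rp
icorr = 0.02 / 45084 = 4.436×10^-7 A/cm^2

4.436×10^-7 A/cm^2


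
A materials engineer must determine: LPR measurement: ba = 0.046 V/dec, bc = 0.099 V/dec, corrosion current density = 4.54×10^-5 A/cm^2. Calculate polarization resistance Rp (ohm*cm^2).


Apply the Stern-Geary equation: Rp = ba*bc / (2.303*icorr*(ba+bc))
ba*bc = 0.046*0.099 = 0.004554
ba+bc = 0.145; 2.303*icorr*(ba+bc) = 2.303*4.54×10^-5*0.145 = 1.5160649×10^-5
Rp = 0.004554 / 1.5160649×10^-5 = 300.4 ohm*cm^2

300.4 ohm*cm^2


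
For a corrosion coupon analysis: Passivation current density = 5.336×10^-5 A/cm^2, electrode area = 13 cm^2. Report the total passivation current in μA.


I = i_pass * A, then convert A → μA (×10^6)
I = 5.336×10^-5 * 13 * 10^6 = 693.68 μA

693.68 μA


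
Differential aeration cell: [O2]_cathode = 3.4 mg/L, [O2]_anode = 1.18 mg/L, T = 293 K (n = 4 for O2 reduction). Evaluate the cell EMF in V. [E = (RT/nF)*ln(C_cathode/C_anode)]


Apply the Nernst concentration-cell relation: E = (RT/nF)*ln(C_cathode/C_anode)
RT/nF = 8.314*293/(4*96485) = 0.00631187 V
ln(3.4/1.18) = 1.05826
E = 0.00631187 * 1.05826 = 0.00668 V

0.00668 V
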